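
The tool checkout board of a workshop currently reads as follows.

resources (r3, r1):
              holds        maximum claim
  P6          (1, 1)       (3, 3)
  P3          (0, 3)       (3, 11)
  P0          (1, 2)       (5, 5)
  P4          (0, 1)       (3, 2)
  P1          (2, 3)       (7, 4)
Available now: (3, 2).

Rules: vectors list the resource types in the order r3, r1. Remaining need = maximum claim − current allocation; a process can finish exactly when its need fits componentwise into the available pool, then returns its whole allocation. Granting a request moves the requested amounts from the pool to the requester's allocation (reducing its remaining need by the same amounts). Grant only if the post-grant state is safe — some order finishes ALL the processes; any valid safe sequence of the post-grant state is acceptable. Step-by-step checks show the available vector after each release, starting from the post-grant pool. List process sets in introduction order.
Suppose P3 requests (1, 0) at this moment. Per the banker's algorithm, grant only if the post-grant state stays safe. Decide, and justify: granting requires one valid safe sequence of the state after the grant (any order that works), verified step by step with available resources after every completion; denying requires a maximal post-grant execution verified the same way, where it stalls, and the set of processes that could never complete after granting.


DENY — the pretend-granted state is unsafe.
Key observation: after P6, P4 the pool peaks at (3, 4), and each blocked process is short somewhere: P3 on r1; P0 on r3; P1 on r3.
Pretend the grant happened; the run P6, P4 goes as far as possible. Walking it through:
  pool = (2, 2)
  P6 needs (2, 2) <= (2, 2) -> finishes; pool += (1, 1) = (3, 3)
  P4 needs (3, 1) <= (3, 3) -> finishes; pool += (0, 1) = (3, 4)
  blocked: P3 wants (2, 8), pool (3, 4) — not enough r1
  blocked: P0 wants (4, 3), pool (3, 4) — not enough r3
  blocked: P1 wants (5, 1), pool (3, 4) — not enough r3
Processes that could never finish after the grant: P3, P0 and P1.


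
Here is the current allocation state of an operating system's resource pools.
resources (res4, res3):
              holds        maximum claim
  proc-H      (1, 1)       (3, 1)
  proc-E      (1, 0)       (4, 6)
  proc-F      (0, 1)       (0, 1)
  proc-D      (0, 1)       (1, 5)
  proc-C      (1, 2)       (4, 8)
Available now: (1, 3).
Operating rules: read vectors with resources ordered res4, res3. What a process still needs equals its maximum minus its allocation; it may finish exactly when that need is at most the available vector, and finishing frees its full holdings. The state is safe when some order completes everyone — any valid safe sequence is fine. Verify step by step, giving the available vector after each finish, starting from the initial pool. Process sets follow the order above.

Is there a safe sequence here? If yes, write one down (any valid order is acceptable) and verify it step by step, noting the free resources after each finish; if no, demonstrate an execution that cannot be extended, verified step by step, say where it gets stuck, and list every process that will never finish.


UNSAFE — no complete ordering exists.
Key observation: once proc-F, proc-D finish, the pool peaks at (1, 5) — and every remaining process still needs more res4 than that.
A maximal execution: proc-F, proc-D — then nothing else fits. Walking it through:
  pool = (1, 3)
  proc-F needs (0, 0) <= (1, 3) -> finishes; pool += (0, 1) = (1, 4)
  proc-D needs (1, 4) <= (1, 4) -> finishes; pool += (0, 1) = (1, 5)
  proc-H cannot run: need (2, 0) vs free (1, 5) (insufficient res4)
  proc-E cannot run: need (3, 6) vs free (1, 5) (insufficient res4 and res3)
  proc-C cannot run: need (3, 6) vs free (1, 5) (insufficient res4 and res3)
Permanently blocked: proc-H, proc-E and proc-C.


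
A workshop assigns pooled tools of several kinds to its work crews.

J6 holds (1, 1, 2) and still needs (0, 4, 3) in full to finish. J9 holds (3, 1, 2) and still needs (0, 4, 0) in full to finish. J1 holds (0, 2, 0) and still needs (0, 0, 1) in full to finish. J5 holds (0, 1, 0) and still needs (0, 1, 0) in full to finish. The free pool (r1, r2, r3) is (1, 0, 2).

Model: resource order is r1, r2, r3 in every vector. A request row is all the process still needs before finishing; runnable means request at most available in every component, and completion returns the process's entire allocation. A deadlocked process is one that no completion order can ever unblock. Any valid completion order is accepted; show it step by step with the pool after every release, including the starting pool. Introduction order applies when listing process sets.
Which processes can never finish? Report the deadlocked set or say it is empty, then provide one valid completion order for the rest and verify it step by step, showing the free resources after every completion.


Deadlocked set: J6 and J9.
Key observation: no order helps: past J1, J5, the free pool tops out at (1, 3, 2), below what each blocked process needs in r2.
A valid finishing order for the others: J1, J5. Walking it through:
  pool = (1, 0, 2)
  J1: need (0, 0, 1) fits (1, 0, 2); releases (0, 2, 0), pool now (1, 2, 2)
  J5: need (0, 1, 0) fits (1, 2, 2); releases (0, 1, 0), pool now (1, 3, 2)
The blocked processes can never fit:
  blocked: J6 wants (0, 4, 3), pool (1, 3, 2) — not enough r2 and r3
  blocked: J9 wants (0, 4, 0), pool (1, 3, 2) — not enough r2


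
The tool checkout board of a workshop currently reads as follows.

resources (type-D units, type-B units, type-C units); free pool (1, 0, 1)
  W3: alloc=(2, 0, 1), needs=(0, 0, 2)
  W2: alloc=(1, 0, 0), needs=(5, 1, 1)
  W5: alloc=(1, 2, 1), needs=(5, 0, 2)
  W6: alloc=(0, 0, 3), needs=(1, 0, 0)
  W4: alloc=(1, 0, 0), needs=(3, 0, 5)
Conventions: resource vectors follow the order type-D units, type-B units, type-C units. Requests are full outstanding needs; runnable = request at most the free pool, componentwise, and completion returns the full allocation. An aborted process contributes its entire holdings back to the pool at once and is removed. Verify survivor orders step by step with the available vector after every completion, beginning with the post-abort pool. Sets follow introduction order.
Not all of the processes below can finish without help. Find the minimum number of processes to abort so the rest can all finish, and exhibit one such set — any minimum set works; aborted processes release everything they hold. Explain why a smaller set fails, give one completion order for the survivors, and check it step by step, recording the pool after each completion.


Abort W5.
Key observation: the returned (1, 2, 1) from W5 is what brings W2 — unrunnable before, under any order — into play at step 4.
No smaller set exists: with zero aborts the deadlock remains.
The survivors complete as W6, W3, W4, W2. Step-by-step check (starting from the post-abort pool):
  pool = (2, 2, 2)
  W6: need (1, 0, 0) fits (2, 2, 2); releases (0, 0, 3), pool now (2, 2, 5)
  W3: need (0, 0, 2) fits (2, 2, 5); releases (2, 0, 1), pool now (4, 2, 6)
  W4: need (3, 0, 5) fits (4, 2, 6); releases (1, 0, 0), pool now (5, 2, 6)
  W2: need (5, 1, 1) fits (5, 2, 6); releases (1, 0, 0), pool now (6, 2, 6)


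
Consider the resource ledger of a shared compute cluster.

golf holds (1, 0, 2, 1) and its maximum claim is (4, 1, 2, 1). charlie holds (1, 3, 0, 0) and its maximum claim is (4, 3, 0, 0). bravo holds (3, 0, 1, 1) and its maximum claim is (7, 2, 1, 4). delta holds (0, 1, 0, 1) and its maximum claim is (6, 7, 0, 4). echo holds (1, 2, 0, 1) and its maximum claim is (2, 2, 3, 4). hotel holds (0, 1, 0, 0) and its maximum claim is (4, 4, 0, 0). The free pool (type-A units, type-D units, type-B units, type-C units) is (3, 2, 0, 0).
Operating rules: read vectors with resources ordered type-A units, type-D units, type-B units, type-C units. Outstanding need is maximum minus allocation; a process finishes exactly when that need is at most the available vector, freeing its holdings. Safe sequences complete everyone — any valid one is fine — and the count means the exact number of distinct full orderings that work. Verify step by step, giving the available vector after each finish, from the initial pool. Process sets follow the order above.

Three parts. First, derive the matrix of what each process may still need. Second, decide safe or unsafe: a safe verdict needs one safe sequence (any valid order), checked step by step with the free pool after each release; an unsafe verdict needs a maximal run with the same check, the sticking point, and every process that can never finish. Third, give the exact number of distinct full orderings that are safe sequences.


(1) Outstanding need per process (order type-A units, type-D units, type-B units, type-C units):
  golf: (3, 1, 0, 0)
  charlie: (3, 0, 0, 0)
  bravo: (4, 2, 0, 3)
  delta: (6, 6, 0, 3)
  echo: (1, 0, 3, 3)
  hotel: (4, 3, 0, 0)
(2) The state is UNSAFE.
Key observation: the wall is type-C units: completing golf, charlie, hotel brings the pool only to (5, 6, 2, 1), and all the rest need more.
Going as far as possible: golf, charlie, hotel; after that, nothing fits. Step-by-step check:
  pool = (3, 2, 0, 0)
  golf needs (3, 1, 0, 0) <= (3, 2, 0, 0) -> finishes; pool += (1, 0, 2, 1) = (4, 2, 2, 1)
  charlie needs (3, 0, 0, 0) <= (4, 2, 2, 1) -> finishes; pool += (1, 3, 0, 0) = (5, 5, 2, 1)
  hotel needs (4, 3, 0, 0) <= (5, 5, 2, 1) -> finishes; pool += (0, 1, 0, 0) = (5, 6, 2, 1)
  bravo cannot run: need (4, 2, 0, 3) vs free (5, 6, 2, 1) (insufficient type-C units)
  delta cannot run: need (6, 6, 0, 3) vs free (5, 6, 2, 1) (insufficient type-A units and type-C units)
  echo cannot run: need (1, 0, 3, 3) vs free (5, 6, 2, 1) (insufficient type-B units and type-C units)
Permanently blocked: bravo, delta and echo.
(3) Precisely 0 of the possible complete orderings are safe sequences.


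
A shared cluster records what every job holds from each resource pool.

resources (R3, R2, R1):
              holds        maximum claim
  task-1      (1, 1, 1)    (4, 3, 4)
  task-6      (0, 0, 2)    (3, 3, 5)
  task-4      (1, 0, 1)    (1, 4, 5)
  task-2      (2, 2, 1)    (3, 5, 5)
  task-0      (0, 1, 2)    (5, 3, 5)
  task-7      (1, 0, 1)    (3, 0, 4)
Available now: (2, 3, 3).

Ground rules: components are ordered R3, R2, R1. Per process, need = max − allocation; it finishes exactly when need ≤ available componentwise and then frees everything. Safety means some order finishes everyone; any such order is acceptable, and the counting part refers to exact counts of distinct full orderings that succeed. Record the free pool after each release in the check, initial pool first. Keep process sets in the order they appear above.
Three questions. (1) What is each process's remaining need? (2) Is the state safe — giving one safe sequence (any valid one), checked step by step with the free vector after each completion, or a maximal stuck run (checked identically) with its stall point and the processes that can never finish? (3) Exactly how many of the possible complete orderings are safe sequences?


(1) Outstanding need per process (order R3, R2, R1):
  task-1: (3, 2, 3)
  task-6: (3, 3, 3)
  task-4: (0, 4, 4)
  task-2: (1, 3, 4)
  task-0: (5, 2, 3)
  task-7: (2, 0, 3)
(2) The state is SAFE; one workable sequence: task-7, task-1, task-4, task-6, task-2, task-0.
Key observation: task-7 marks the first exact bind of the order: its need (2, 0, 3) fits the free (2, 3, 3) with zero slack on a requested resource.
Step-by-step check:
  pool = (2, 3, 3)
  run task-7 (needs (2, 0, 3), free (2, 3, 3)); after release of (1, 0, 1) the pool is (3, 3, 4)
  run task-1 (needs (3, 2, 3), free (3, 3, 4)); after release of (1, 1, 1) the pool is (4, 4, 5)
  run task-4 (needs (0, 4, 4), free (4, 4, 5)); after release of (1, 0, 1) the pool is (5, 4, 6)
  run task-6 (needs (3, 3, 3), free (5, 4, 6)); after release of (0, 0, 2) the pool is (5, 4, 8)
  run task-2 (needs (1, 3, 4), free (5, 4, 8)); after release of (2, 2, 1) the pool is (7, 6, 9)
  run task-0 (needs (5, 2, 3), free (7, 6, 9)); after release of (0, 1, 2) the pool is (7, 7, 11)
(3) The exact count: 50 of the possible complete orderings are safe sequences.


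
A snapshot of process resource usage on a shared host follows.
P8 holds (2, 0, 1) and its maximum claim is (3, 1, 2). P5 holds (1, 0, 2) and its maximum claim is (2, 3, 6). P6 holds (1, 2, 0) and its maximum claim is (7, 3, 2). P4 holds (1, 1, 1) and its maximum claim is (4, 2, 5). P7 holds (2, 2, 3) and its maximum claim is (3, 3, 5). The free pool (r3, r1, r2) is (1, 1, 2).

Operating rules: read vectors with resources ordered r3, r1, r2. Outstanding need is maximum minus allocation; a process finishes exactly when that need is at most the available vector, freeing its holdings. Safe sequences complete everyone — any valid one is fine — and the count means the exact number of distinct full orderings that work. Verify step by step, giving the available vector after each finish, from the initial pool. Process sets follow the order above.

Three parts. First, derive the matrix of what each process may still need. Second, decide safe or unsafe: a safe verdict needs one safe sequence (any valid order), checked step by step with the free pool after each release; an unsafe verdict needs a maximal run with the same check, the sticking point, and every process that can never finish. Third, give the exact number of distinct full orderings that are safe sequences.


(1) Outstanding need per process (order r3, r1, r2):
  P8: (1, 1, 1)
  P5: (1, 3, 4)
  P6: (6, 1, 2)
  P4: (3, 1, 4)
  P7: (1, 1, 2)
(2) SAFE. One safe sequence: P7, P8, P5, P4, P6.
Key observation: reading the order forward, P7 is the first process whose need (1, 1, 2) meets the free pool (1, 1, 2) exactly on a resource it requests.
Walking it through:
  pool = (1, 1, 2)
  P7: need (1, 1, 2) fits (1, 1, 2); releases (2, 2, 3), pool now (3, 3, 5)
  P8: need (1, 1, 1) fits (3, 3, 5); releases (2, 0, 1), pool now (5, 3, 6)
  P5: need (1, 3, 4) fits (5, 3, 6); releases (1, 0, 2), pool now (6, 3, 8)
  P4: need (3, 1, 4) fits (6, 3, 8); releases (1, 1, 1), pool now (7, 4, 9)
  P6: need (6, 1, 2) fits (7, 4, 9); releases (1, 2, 0), pool now (8, 6, 9)
(3) Precisely 14 of the possible complete orderings are safe sequences.


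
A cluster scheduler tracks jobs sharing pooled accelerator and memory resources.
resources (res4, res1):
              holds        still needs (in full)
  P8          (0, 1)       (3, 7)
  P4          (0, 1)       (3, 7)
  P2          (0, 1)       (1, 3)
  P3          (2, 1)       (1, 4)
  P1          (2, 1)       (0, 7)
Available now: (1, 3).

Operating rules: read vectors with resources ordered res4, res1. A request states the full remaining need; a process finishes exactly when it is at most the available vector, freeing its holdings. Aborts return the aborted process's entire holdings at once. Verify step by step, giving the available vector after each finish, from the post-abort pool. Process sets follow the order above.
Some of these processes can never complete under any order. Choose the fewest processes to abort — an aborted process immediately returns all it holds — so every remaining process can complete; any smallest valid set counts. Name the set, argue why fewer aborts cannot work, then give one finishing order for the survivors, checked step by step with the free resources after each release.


The answer: abort P4 and P1.
Key observation: before aborting P4 and P1, P8 was permanently blocked — no order could ever run it; afterwards it completes at step 3.
Minimality, checking each single-abort alternative: P8 alone leaves P4 blocked (short on res1); P4 alone leaves P8 blocked (short on res1); P2 alone leaves P8 blocked (short on res1); P3 alone leaves P8 blocked (short on res1); P1 alone leaves P8 blocked (short on res1).
The survivors complete as P3, P2, P8. Verifying each step (starting from the post-abort pool):
  pool = (3, 5)
  P3 needs (1, 4) <= (3, 5) -> finishes; pool += (2, 1) = (5, 6)
  P2 needs (1, 3) <= (5, 6) -> finishes; pool += (0, 1) = (5, 7)
  P8 needs (3, 7) <= (5, 7) -> finishes; pool += (0, 1) = (5, 8)


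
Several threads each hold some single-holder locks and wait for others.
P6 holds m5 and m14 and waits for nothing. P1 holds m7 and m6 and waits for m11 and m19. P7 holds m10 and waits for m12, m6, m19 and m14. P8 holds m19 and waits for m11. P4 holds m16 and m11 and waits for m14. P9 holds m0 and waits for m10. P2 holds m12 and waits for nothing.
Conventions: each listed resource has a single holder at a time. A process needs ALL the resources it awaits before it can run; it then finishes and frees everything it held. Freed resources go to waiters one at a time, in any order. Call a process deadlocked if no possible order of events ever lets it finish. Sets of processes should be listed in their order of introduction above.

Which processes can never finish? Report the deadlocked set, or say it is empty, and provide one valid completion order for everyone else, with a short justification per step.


No process is deadlocked.
Key observation: the wait graph is acyclic; completion cascades from the unblocked processes through everyone else.
The rest can finish in the order P6, P4, P2, P8, P1, P7, P9.
Step-by-step check:
  run P6 (it waits on nothing); releases m5 and m14
  P4: everything it awaited (m14) is free; runs, freeing m16 and m11
  run P2 (it waits on nothing); releases m12
  P8: everything it awaited (m11) is free; runs, freeing m19
  P1: everything it awaited (m11 and m19) is free; runs, freeing m7 and m6
  P7: everything it awaited (m12, m6, m19 and m14) is free; runs, freeing m10
  P9: everything it awaited (m10) is free; runs, freeing m0


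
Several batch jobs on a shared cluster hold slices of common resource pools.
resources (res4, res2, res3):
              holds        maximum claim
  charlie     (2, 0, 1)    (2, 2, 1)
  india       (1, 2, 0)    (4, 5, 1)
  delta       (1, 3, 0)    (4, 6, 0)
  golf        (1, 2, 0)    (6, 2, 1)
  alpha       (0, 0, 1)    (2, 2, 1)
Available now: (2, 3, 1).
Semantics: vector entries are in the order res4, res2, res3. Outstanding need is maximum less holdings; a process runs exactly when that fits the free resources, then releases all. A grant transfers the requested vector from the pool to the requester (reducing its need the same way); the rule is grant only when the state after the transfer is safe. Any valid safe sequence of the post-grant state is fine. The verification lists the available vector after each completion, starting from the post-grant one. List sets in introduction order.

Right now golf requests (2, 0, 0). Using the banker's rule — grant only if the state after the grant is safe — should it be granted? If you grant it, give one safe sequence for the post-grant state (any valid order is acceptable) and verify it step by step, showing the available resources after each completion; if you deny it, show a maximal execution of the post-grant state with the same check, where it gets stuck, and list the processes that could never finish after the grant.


DENY. Granting would leave the state unsafe.
Key observation: no order helps: past charlie, alpha, the free pool tops out at (2, 3, 3), below what each blocked process needs in res4.
On the post-grant state, charlie, alpha is a maximal run — nothing extends it. Verifying each step:
  pool = (0, 3, 1)
  charlie: need (0, 2, 0) fits (0, 3, 1); releases (2, 0, 1), pool now (2, 3, 2)
  alpha: need (2, 2, 0) fits (2, 3, 2); releases (0, 0, 1), pool now (2, 3, 3)
  india cannot run: need (3, 3, 1) vs free (2, 3, 3) (insufficient res4)
  delta cannot run: need (3, 3, 0) vs free (2, 3, 3) (insufficient res4)
  golf cannot run: need (3, 0, 1) vs free (2, 3, 3) (insufficient res4)
Had the request been granted, india, delta and golf could never finish.


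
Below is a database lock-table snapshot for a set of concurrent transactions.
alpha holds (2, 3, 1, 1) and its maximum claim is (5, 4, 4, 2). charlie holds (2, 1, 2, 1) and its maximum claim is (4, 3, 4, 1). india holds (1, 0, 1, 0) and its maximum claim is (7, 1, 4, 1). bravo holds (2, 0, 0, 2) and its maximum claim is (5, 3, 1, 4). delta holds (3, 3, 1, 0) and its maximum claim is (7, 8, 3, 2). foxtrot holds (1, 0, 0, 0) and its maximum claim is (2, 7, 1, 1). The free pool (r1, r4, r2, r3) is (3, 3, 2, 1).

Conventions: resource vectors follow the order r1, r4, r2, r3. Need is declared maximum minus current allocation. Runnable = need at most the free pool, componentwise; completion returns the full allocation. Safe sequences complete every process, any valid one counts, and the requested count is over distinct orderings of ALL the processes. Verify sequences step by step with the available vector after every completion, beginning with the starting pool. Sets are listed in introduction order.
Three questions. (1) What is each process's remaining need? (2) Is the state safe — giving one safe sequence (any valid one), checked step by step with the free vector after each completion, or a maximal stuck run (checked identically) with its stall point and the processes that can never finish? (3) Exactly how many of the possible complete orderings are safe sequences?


(1) Outstanding need per process (order r1, r4, r2, r3):
  alpha: (3, 1, 3, 1)
  charlie: (2, 2, 2, 0)
  india: (6, 1, 3, 1)
  bravo: (3, 3, 1, 2)
  delta: (4, 5, 2, 2)
  foxtrot: (1, 7, 1, 1)
(2) SAFE, for example via the order charlie, alpha, delta, foxtrot, india, bravo.
Key observation: charlie is the earliest step where a requested resource binds exactly: need (2, 2, 2, 0), pool (3, 3, 2, 1) at its turn.
Walking it through:
  pool = (3, 3, 2, 1)
  run charlie (needs (2, 2, 2, 0), free (3, 3, 2, 1)); after release of (2, 1, 2, 1) the pool is (5, 4, 4, 2)
  run alpha (needs (3, 1, 3, 1), free (5, 4, 4, 2)); after release of (2, 3, 1, 1) the pool is (7, 7, 5, 3)
  run delta (needs (4, 5, 2, 2), free (7, 7, 5, 3)); after release of (3, 3, 1, 0) the pool is (10, 10, 6, 3)
  run foxtrot (needs (1, 7, 1, 1), free (10, 10, 6, 3)); after release of (1, 0, 0, 0) the pool is (11, 10, 6, 3)
  run india (needs (6, 1, 3, 1), free (11, 10, 6, 3)); after release of (1, 0, 1, 0) the pool is (12, 10, 7, 3)
  run bravo (needs (3, 3, 1, 2), free (12, 10, 7, 3)); after release of (2, 0, 0, 2) the pool is (14, 10, 7, 5)
(3) The exact count: 32 of the possible complete orderings are safe sequences.


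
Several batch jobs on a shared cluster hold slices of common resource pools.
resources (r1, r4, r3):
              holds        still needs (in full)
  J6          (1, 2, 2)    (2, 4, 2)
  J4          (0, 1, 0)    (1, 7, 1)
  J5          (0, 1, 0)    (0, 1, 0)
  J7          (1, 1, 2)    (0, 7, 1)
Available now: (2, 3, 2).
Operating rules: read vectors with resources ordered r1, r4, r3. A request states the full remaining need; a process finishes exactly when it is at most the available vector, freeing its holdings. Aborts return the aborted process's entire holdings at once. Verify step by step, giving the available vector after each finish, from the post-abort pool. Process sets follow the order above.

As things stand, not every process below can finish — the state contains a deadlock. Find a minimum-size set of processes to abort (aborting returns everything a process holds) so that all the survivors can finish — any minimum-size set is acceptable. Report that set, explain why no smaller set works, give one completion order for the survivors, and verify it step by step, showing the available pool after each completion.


The answer: abort J4.
Key observation: no ordering could ever have run J7 before the abort of J4; with (0, 1, 0) back in the pool it fits at step 3.
No smaller set exists: with zero aborts the deadlock remains.
Survivors finish in the order: J5, J6, J7. Check, step by step (pool after the aborts first):
  pool = (2, 4, 2)
  J5: need (0, 1, 0) fits (2, 4, 2); releases (0, 1, 0), pool now (2, 5, 2)
  J6: need (2, 4, 2) fits (2, 5, 2); releases (1, 2, 2), pool now (3, 7, 4)
  J7: need (0, 7, 1) fits (3, 7, 4); releases (1, 1, 2), pool now (4, 8, 6)


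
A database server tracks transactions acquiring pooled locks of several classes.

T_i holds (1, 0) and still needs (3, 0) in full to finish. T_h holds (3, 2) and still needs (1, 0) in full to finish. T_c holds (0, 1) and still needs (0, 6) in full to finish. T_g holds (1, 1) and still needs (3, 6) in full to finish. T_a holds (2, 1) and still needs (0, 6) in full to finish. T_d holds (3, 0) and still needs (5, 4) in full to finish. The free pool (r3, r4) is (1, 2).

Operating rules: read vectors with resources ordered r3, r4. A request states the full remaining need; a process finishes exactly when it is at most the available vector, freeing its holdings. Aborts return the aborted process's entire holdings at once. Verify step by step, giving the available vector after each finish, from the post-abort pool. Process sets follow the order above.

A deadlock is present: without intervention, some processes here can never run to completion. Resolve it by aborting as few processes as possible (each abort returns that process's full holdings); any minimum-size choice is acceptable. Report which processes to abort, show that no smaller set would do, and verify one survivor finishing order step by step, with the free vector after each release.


Abort T_g and T_a.
Key observation: before aborting T_g and T_a, T_c was permanently blocked — no order could ever run it; afterwards it completes at step 2.
Why nothing smaller works — every single abort fails: T_i alone leaves T_c blocked (short on r4); T_h alone leaves T_c blocked (short on r4); T_c alone leaves T_g blocked (short on r4); T_g alone leaves T_c blocked (short on r4); T_a alone leaves T_c blocked (short on r4); T_d alone leaves T_c blocked (short on r4).
One survivor order: T_h, T_c, T_d, T_i. Walking it through (post-abort pool first):
  pool = (4, 4)
  T_h: need (1, 0) fits (4, 4); releases (3, 2), pool now (7, 6)
  T_c: need (0, 6) fits (7, 6); releases (0, 1), pool now (7, 7)
  T_d: need (5, 4) fits (7, 7); releases (3, 0), pool now (10, 7)
  T_i: need (3, 0) fits (10, 7); releases (1, 0), pool now (11, 7)


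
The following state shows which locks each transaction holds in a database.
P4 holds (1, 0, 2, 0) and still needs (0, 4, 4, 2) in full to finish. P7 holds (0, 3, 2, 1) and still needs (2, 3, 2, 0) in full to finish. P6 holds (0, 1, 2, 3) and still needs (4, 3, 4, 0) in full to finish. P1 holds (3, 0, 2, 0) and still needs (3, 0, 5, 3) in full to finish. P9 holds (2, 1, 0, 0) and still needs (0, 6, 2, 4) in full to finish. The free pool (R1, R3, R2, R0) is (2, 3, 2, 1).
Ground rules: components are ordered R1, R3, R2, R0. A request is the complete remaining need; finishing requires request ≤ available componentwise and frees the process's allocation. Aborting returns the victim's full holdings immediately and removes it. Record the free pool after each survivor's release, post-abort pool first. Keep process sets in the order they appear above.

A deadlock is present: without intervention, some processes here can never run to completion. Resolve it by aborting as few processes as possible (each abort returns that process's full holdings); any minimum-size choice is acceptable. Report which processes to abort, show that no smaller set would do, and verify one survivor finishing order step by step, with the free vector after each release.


Abort P9.
Key observation: P6 had no path to completion before; after the abort of P9 ((2, 1, 0, 0) returned), step 2 is where it fits.
Why nothing smaller works: aborting no one leaves the state deadlocked as given.
The survivors complete as P7, P6, P1, P4. Step-by-step check (starting from the post-abort pool):
  pool = (4, 4, 2, 1)
  run P7 (needs (2, 3, 2, 0), free (4, 4, 2, 1)); after release of (0, 3, 2, 1) the pool is (4, 7, 4, 2)
  run P6 (needs (4, 3, 4, 0), free (4, 7, 4, 2)); after release of (0, 1, 2, 3) the pool is (4, 8, 6, 5)
  run P1 (needs (3, 0, 5, 3), free (4, 8, 6, 5)); after release of (3, 0, 2, 0) the pool is (7, 8, 8, 5)
  run P4 (needs (0, 4, 4, 2), free (7, 8, 8, 5)); after release of (1, 0, 2, 0) the pool is (8, 8, 10, 5)


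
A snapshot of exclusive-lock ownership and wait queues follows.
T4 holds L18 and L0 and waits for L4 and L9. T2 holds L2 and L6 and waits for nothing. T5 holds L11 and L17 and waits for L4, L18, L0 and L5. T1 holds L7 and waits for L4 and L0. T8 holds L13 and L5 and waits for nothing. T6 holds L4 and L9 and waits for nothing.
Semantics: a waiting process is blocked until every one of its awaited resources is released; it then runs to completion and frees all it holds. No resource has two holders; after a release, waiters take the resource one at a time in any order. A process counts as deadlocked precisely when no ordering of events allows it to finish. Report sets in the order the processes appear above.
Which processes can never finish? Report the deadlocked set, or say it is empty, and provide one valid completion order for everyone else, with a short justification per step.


Nothing here is deadlocked.
Key observation: the wait relation is loop-free; peeling off processes with no waits unwinds the whole state.
The rest can finish in the order T6, T2, T4, T1, T8, T5.
Step-by-step check:
  run T6 (it waits on nothing); releases L4 and L9
  run T2 (it waits on nothing); releases L2 and L6
  run T4 (all its waits — L4 and L9 — are resolved); releases L18 and L0
  run T1 (all its waits — L4 and L0 — are resolved); releases L7
  run T8 (it waits on nothing); releases L13 and L5
  run T5 (all its waits — L4, L18, L0 and L5 — are resolved); releases L11 and L17


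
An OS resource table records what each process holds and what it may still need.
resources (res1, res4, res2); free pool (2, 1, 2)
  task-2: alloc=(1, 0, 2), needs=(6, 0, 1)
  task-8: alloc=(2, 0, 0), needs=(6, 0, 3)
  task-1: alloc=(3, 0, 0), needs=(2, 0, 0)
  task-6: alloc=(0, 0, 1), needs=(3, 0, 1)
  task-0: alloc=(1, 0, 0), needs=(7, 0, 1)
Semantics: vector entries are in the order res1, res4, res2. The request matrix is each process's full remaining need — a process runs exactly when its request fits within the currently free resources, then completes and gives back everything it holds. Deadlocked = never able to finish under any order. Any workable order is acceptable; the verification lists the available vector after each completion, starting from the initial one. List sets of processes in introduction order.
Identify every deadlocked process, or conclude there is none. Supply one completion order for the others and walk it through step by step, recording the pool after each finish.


Deadlocked set: task-2, task-8 and task-0.
Key observation: task-1, task-6 can finish, but then (5, 1, 3) is all there is, and the blocked group's res1 demands exceed it.
The rest can finish in the order task-1, task-6. Verifying each step:
  pool = (2, 1, 2)
  run task-1 (needs (2, 0, 0), free (2, 1, 2)); after release of (3, 0, 0) the pool is (5, 1, 2)
  run task-6 (needs (3, 0, 1), free (5, 1, 2)); after release of (0, 0, 1) the pool is (5, 1, 3)
The blocked processes can never fit:
  task-2 still needs (6, 0, 1) but only (5, 1, 3) is free — short on res1
  task-8 still needs (6, 0, 3) but only (5, 1, 3) is free — short on res1
  task-0 still needs (7, 0, 1) but only (5, 1, 3) is free — short on res1


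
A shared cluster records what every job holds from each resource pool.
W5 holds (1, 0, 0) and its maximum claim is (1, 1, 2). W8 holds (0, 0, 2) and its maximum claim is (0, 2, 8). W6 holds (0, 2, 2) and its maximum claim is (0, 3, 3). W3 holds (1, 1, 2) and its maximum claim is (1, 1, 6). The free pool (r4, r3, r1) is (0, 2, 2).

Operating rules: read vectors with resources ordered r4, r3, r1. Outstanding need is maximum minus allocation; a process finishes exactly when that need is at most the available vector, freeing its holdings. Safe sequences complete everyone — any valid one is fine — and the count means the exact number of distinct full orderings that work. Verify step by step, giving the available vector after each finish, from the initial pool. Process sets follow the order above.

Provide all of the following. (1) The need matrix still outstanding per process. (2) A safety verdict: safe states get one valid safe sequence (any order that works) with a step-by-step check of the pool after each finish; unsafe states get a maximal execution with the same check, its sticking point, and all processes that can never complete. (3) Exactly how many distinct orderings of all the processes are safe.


(1) Outstanding need per process (order r4, r3, r1):
  W5: (0, 1, 2)
  W8: (0, 2, 6)
  W6: (0, 1, 1)
  W3: (0, 0, 4)
(2) SAFE. One safe sequence: W5, W6, W3, W8.
Key observation: W5 marks the first exact bind of the order: its need (0, 1, 2) fits the free (0, 2, 2) with zero slack on a requested resource.
Walking it through:
  pool = (0, 2, 2)
  run W5 (needs (0, 1, 2), free (0, 2, 2)); after release of (1, 0, 0) the pool is (1, 2, 2)
  run W6 (needs (0, 1, 1), free (1, 2, 2)); after release of (0, 2, 2) the pool is (1, 4, 4)
  run W3 (needs (0, 0, 4), free (1, 4, 4)); after release of (1, 1, 2) the pool is (2, 5, 6)
  run W8 (needs (0, 2, 6), free (2, 5, 6)); after release of (0, 0, 2) the pool is (2, 5, 8)
(3) The exact count: 4 of the possible complete orderings are safe sequences.


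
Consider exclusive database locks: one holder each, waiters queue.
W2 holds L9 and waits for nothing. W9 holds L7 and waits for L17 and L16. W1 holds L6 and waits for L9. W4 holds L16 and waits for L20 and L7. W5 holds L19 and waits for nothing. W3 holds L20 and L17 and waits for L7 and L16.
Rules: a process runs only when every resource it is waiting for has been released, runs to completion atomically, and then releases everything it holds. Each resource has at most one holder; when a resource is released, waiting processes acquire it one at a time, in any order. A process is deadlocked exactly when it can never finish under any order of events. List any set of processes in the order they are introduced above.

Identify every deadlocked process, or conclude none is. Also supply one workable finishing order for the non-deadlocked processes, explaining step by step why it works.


Deadlocked: W9, W4 and W3.
Key observation: the loop W9 -> W4 -> W9 blocks itself forever; W3 is caught in further circular waits.
The rest can finish in the order W2, W1, W5.
Step-by-step check:
  W2: no waits; runs immediately, freeing L9
  W1: everything it awaited (L9) is free; runs, freeing L6
  W5: no waits; runs immediately, freeing L19


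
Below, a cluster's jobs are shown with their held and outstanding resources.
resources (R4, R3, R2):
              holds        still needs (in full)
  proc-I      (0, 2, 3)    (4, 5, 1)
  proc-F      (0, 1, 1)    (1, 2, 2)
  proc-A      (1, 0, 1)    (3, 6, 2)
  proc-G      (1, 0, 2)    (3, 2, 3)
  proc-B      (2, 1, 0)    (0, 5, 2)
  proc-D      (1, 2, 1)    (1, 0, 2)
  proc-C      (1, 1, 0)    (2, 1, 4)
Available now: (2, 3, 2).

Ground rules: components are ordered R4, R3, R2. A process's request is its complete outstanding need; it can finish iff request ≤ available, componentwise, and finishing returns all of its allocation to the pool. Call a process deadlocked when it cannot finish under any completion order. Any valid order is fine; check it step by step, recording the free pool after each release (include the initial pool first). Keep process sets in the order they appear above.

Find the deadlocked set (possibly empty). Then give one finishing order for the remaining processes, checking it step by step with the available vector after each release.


The deadlocked set is empty.
Key observation: no deadlock: proc-D fits now, and the freed resources carry the rest through.
A valid finishing order for the others: proc-D, proc-B, proc-F, proc-G, proc-A, proc-I, proc-C. Check, step by step:
  pool = (2, 3, 2)
  proc-D needs (1, 0, 2) <= (2, 3, 2) -> finishes; pool += (1, 2, 1) = (3, 5, 3)
  proc-B needs (0, 5, 2) <= (3, 5, 3) -> finishes; pool += (2, 1, 0) = (5, 6, 3)
  proc-F needs (1, 2, 2) <= (5, 6, 3) -> finishes; pool += (0, 1, 1) = (5, 7, 4)
  proc-G needs (3, 2, 3) <= (5, 7, 4) -> finishes; pool += (1, 0, 2) = (6, 7, 6)
  proc-A needs (3, 6, 2) <= (6, 7, 6) -> finishes; pool += (1, 0, 1) = (7, 7, 7)
  proc-I needs (4, 5, 1) <= (7, 7, 7) -> finishes; pool += (0, 2, 3) = (7, 9, 10)
  proc-C needs (2, 1, 4) <= (7, 9, 10) -> finishes; pool += (1, 1, 0) = (8, 10, 10)


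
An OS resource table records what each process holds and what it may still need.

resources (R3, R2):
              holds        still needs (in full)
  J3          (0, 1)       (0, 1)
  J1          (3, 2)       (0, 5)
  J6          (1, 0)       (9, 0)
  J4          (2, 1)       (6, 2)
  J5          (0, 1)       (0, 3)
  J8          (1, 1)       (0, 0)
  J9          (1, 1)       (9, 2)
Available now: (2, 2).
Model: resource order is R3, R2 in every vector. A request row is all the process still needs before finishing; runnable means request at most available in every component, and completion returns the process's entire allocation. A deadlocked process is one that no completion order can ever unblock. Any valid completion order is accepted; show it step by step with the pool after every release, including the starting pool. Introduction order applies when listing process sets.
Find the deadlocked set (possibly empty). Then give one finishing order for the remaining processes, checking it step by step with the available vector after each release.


Deadlocked set: J6 and J9.
Key observation: even finishing J8, J3, J5, J1, J4 leaves just (8, 8) free — too little R3 for any of the remaining processes.
One completion order for the rest: J8, J3, J5, J1, J4. Verifying each step:
  pool = (2, 2)
  J8: need (0, 0) fits (2, 2); releases (1, 1), pool now (3, 3)
  J3: need (0, 1) fits (3, 3); releases (0, 1), pool now (3, 4)
  J5: need (0, 3) fits (3, 4); releases (0, 1), pool now (3, 5)
  J1: need (0, 5) fits (3, 5); releases (3, 2), pool now (6, 7)
  J4: need (6, 2) fits (6, 7); releases (2, 1), pool now (8, 8)
The blocked processes can never fit:
  blocked: J6 wants (9, 0), pool (8, 8) — not enough R3
  blocked: J9 wants (9, 2), pool (8, 8) — not enough R3


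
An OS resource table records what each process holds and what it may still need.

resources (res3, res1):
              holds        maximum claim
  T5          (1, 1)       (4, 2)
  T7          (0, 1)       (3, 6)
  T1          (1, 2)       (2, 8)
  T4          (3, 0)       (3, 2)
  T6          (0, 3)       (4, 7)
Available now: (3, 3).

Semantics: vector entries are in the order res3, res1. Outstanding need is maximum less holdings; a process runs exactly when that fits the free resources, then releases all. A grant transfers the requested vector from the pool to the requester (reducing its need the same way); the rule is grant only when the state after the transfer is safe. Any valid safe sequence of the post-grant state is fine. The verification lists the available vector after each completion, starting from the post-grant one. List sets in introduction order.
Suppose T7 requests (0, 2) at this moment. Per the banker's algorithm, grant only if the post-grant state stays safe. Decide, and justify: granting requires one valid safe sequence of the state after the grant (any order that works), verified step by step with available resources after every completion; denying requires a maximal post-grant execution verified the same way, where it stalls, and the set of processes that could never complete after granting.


DENY — the pretend-granted state is unsafe.
Key observation: res1 is the bottleneck — with T5, T4 done the pool holds (7, 2), short of every remaining need.
After a pretend grant, a maximal execution: T5, T4 — then nothing else fits. Verifying each step:
  pool = (3, 1)
  run T5 (needs (3, 1), free (3, 1)); after release of (1, 1) the pool is (4, 2)
  run T4 (needs (0, 2), free (4, 2)); after release of (3, 0) the pool is (7, 2)
  T7 cannot run: need (3, 3) vs free (7, 2) (insufficient res1)
  T1 cannot run: need (1, 6) vs free (7, 2) (insufficient res1)
  T6 cannot run: need (4, 4) vs free (7, 2) (insufficient res1)
Had the request been granted, T7, T1 and T6 could never finish.
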